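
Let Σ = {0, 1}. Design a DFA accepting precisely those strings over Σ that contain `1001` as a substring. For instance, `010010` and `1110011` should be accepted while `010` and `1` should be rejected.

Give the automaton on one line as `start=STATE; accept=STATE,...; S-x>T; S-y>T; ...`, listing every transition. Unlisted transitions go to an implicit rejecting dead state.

start=A; accept=E; A-0>A; A-1>B; B-0>C; B-1>B; C-0>D; C-1>B; D-0>A; D-1>E; E-0>E; E-1>E

States A..D record the length of the longest prefix of `1001` that matches the current input suffix. Reaching E means `1001` has been seen, and we stay there forever. Accept from E.
With 5 states:
       0  1 
>  A   A  B 
   B   C  B 
   C   D  B 
   D   A  E 
 * E   E  E 
(> = start, * = accepting)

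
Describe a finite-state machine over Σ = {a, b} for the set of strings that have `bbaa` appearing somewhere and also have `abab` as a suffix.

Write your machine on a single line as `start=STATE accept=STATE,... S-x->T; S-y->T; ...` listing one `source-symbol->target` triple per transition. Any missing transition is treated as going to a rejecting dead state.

Run two small machines in parallel and take their product. The first has 5 states tracking whether and how much of `bbaa` has been seen; the second has 5 states tracking how much of the suffix `abab` has currently been matched. A product state is a pair (one from each), accepting exactly when both do. Minimizing collapses redundant product states.
9 states suffice.
        a   b  
>  S0   S0  S1 
   S1   S0  S2 
   S2   S3  S2 
   S3   S4  S1 
   S4   S4  S5 
   S5   S6  S7 
   S6   S4  S8 
   S7   S4  S7 
 * S8   S6  S7 
(> = start, * = accepting)

start=S0; accept=S8; S0-a->S0; S0-b->S1; S1-a->S0; S1-b->S2; S2-a->S3; S2-b->S2; S3-a->S4; S3-b->S1; S4-a->S4; S4-b->S5; S5-a->S6; S5-b->S7; S6-a->S4; S6-b->S8; S7-a->S4; S7-b->S7; S8-a->S6; S8-b->S7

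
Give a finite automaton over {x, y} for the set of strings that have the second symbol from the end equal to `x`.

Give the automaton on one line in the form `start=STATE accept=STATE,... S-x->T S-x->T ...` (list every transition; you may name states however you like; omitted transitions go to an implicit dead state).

start=q0 accept=q3,q4 q0-x->q1 q0-y->q2 q1-x->q3 q1-y->q4 q2-x->q5 q2-y->q6 q3-x->q3 q3-y->q4 q4-x->q5 q4-y->q6 q5-x->q3 q5-y->q4 q6-x->q5 q6-y->q6

Because acceptance depends on a position counted from the end, the machine has to buffer the most recent 2 symbols. Make each state the string of the last up-to-2 symbols read; on input `x` shift the window left and append `x`. Accept when the buffered window has length 2 and begins with `x`.
        x   y  
>  q0   q1  q2 
   q1   q3  q4 
   q2   q5  q6 
 * q3   q3  q4 
 * q4   q5  q6 
   q5   q3  q4 
   q6   q5  q6 
(> = start, * = accepting)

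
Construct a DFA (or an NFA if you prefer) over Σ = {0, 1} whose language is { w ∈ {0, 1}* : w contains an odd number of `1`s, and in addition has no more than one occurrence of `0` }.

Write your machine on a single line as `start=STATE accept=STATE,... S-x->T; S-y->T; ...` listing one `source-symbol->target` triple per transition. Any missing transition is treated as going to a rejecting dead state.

Handle the two conditions separately and then intersect. One (2 states) tracks the count of `1`s modulo 2; the other (3 states) tracks the count of `0`s, saturating at 2. Each combined state is a pair, one component from each; accept when both components accept.
6 states suffice.
        0   1  
>  s0   s1  s2 
   s1   s3  s4 
 * s2   s4  s0 
   s3   s3  s5 
 * s4   s5  s1 
   s5   s5  s3 
(> = start, * = accepting)

start=s0; accept=s2,s4; s0-0->s1; s0-1->s2; s1-0->s3; s1-1->s4; s2-0->s4; s2-1->s0; s3-0->s3; s3-1->s5; s4-0->s5; s4-1->s1; s5-0->s5; s5-1->s3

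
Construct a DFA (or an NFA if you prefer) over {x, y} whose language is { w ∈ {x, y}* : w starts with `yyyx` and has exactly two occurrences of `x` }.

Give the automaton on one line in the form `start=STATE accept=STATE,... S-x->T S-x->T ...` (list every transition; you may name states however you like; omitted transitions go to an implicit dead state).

start=q0 accept=q6 q0-x->q1 q0-y->q2 q1-x->q1 q1-y->q1 q2-x->q1 q2-y->q3 q3-x->q1 q3-y->q4 q4-x->q5 q4-y->q1 q5-x->q6 q5-y->q5 q6-x->q1 q6-y->q6

Run two small machines in parallel and take their product. One (6 states) tracks whether the input so far still matches the prefix `yyyx`; the other (4 states) tracks the count of `x`s, saturating at 3. Each combined state is a pair, one component from each; accept when both components accept. Equivalent product states are then merged.
With 7 states:
        x   y  
>  q0   q1  q2 
   q1   q1  q1 
   q2   q1  q3 
   q3   q1  q4 
   q4   q5  q1 
   q5   q6  q5 
 * q6   q1  q6 
(> = start, * = accepting)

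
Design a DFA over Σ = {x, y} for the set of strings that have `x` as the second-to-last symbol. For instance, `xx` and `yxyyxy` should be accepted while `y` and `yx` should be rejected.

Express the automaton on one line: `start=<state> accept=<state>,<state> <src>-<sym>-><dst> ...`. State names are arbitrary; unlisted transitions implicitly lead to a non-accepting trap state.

start=q0 accept=q3,q4 q0-x->q1 q0-y->q2 q1-x->q3 q1-y->q4 q2-x->q5 q2-y->q6 q3-x->q3 q3-y->q4 q4-x->q5 q4-y->q6 q5-x->q3 q5-y->q4 q6-x->q5 q6-y->q6

Because acceptance depends on a position counted from the end, the machine has to buffer the most recent 2 symbols. Make each state the string of the last up-to-2 symbols read; on input `x` shift the window left and append `x`. Accept when the buffered window has length 2 and begins with `x`.
        x   y  
>  q0   q1  q2 
   q1   q3  q4 
   q2   q5  q6 
 * q3   q3  q4 
 * q4   q5  q6 
   q5   q3  q4 
   q6   q5  q6 
(> = start, * = accepting)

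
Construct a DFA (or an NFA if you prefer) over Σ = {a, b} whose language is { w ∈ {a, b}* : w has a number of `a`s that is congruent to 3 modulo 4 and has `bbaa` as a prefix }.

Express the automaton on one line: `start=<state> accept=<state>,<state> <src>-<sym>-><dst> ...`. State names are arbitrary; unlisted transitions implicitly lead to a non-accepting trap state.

start=S0 accept=S9 S0-a->S1 S0-b->S2 S1-a->S3 S1-b->S1 S2-a->S1 S2-b->S4 S3-a->S5 S3-b->S3 S4-a->S6 S4-b->S7 S5-a->S7 S5-b->S5 S6-a->S8 S6-b->S1 S7-a->S1 S7-b->S7 S8-a->S9 S8-b->S8 S9-a->S10 S9-b->S9 S10-a->S11 S10-b->S10 S11-a->S8 S11-b->S11

Build one automaton per condition and run them in lockstep. The first has 4 states tracking the count of `a`s modulo 4; the second has 6 states tracking whether the input so far still matches the prefix `bbaa`. A product state is a pair (one from each), accepting exactly when both do.
With 12 states:
          a    b  
>  S0     S1   S2 
   S1     S3   S1 
   S2     S1   S4 
   S3     S5   S3 
   S4     S6   S7 
   S5     S7   S5 
   S6     S8   S1 
   S7     S1   S7 
   S8     S9   S8 
 * S9    S10   S9 
   S10   S11  S10 
   S11    S8  S11 
(> = start, * = accepting)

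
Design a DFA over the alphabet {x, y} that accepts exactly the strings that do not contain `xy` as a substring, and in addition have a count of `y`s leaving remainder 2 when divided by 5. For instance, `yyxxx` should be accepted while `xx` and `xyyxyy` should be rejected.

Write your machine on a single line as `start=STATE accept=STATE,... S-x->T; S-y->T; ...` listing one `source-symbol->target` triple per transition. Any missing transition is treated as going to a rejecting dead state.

Run two small machines in parallel and take their product. One (3 states) tracks partial matches of the forbidden pattern `xy`; the other (5 states) tracks the count of `y`s modulo 5. Each combined state is a pair, one component from each; accept when both components accept.
          x    y  
>  q0     q1   q2 
   q1     q1   q3 
   q2     q4   q5 
   q3     q3   q6 
   q4     q4   q6 
 * q5     q7   q8 
   q6     q6   q9 
 * q7     q7   q9 
   q8    q10  q11 
   q9     q9  q12 
   q10   q10  q12 
   q11   q13   q0 
   q12   q12  q14 
   q13   q13  q14 
   q14   q14   q3 
(> = start, * = accepting)

start=q0; accept=q5,q7; q0-x->q1; q0-y->q2; q1-x->q1; q1-y->q3; q2-x->q4; q2-y->q5; q3-x->q3; q3-y->q6; q4-x->q4; q4-y->q6; q5-x->q7; q5-y->q8; q6-x->q6; q6-y->q9; q7-x->q7; q7-y->q9; q8-x->q10; q8-y->q11; q9-x->q9; q9-y->q12; q10-x->q10; q10-y->q12; q11-x->q13; q11-y->q0; q12-x->q12; q12-y->q14; q13-x->q13; q13-y->q14; q14-x->q14; q14-y->q3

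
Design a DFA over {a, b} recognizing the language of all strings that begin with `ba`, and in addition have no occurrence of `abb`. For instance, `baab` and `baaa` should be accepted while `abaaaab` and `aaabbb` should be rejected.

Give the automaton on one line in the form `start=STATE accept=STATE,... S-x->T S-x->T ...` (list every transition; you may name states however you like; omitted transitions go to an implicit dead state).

Build one automaton per condition and run them in lockstep. The first has 4 states tracking whether the input so far still matches the prefix `ba`; the second has 4 states tracking partial matches of the forbidden pattern `abb`. A product state is a pair (one from each), accepting exactly when both do.
        a   b  
>  s0   s1  s2 
   s1   s1  s3 
   s2   s4  s5 
   s3   s1  s6 
 * s4   s4  s7 
   s5   s1  s5 
   s6   s6  s6 
 * s7   s4  s8 
   s8   s8  s8 
(> = start, * = accepting)

start=s0 accept=s4,s7 s0-a->s1 s0-b->s2 s1-a->s1 s1-b->s3 s2-a->s4 s2-b->s5 s3-a->s1 s3-b->s6 s4-a->s4 s4-b->s7 s5-a->s1 s5-b->s5 s6-a->s6 s6-b->s6 s7-a->s4 s7-b->s8 s8-a->s8 s8-b->s8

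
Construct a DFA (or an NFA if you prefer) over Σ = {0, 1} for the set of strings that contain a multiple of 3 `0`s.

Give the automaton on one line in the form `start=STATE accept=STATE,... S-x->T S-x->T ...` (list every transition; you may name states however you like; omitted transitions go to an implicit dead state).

start=q0 accept=q0 q0-0->q1 q0-1->q0 q1-0->q2 q1-1->q1 q2-0->q0 q2-1->q2

Keep the running count of `0`s modulo 3: each `0` advances along the cycle q0 → q1 → q2 → q0 while other symbols loop. Accept at q0.
A 3-state machine:
        0   1  
>* q0   q1  q0 
   q1   q2  q1 
   q2   q0  q2 
(> = start, * = accepting)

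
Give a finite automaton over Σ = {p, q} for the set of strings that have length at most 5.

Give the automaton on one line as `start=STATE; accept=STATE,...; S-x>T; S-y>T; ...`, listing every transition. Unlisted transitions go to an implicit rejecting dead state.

We only need to distinguish lengths 0, 1, …, 5, and '>5'. Chain A → B → C → D → E → F → G on every symbol, with G looping. Accepting states: {A, B, C, D, E, F}.
7 states suffice.
       p  q 
>* A   B  B 
 * B   C  C 
 * C   D  D 
 * D   E  E 
 * E   F  F 
 * F   G  G 
   G   G  G 
(> = start, * = accepting)

start=A; accept=A,B,C,D,E,F; A-p>B; A-q>B; B-p>C; B-q>C; C-p>D; C-q>D; D-p>E; D-q>E; E-p>F; E-q>F; F-p>G; F-q>G; G-p>G; G-q>G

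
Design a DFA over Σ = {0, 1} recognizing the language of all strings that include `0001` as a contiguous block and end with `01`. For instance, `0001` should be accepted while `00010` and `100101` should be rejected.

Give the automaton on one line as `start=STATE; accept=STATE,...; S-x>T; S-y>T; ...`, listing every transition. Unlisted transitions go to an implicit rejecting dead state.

Run two small machines in parallel and take their product. One (5 states) tracks whether and how much of `0001` has been seen; the other (3 states) tracks how much of the suffix `01` has currently been matched. Each combined state is a pair, one component from each; accept when both components accept. After merging equivalent states the machine shrinks.
6 states suffice.
        0   1  
>  S0   S1  S0 
   S1   S2  S0 
   S2   S3  S0 
   S3   S3  S4 
 * S4   S3  S5 
   S5   S3  S5 
(> = start, * = accepting)

start=S0; accept=S4; S0-0>S1; S0-1>S0; S1-0>S2; S1-1>S0; S2-0>S3; S2-1>S0; S3-0>S3; S3-1>S4; S4-0>S3; S4-1>S5; S5-0>S3; S5-1>S5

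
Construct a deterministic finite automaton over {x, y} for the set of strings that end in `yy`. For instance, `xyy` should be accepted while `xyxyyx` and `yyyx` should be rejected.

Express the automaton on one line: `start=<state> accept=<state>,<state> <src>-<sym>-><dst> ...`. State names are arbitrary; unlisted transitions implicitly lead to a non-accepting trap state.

start=s0 accept=s2 s0-x->s0 s0-y->s1 s1-x->s0 s1-y->s2 s2-x->s0 s2-y->s2

Remember how much of `yy` the current input suffix matches. State s0 means no match yet; s1 means the last symbol is `y`; s2 means the last 2 symbols are `yy`. Only s2 accepts. On a mismatch, fall back to the longest proper suffix that is still a prefix of `yy`.
With 3 states:
        x   y  
>  s0   s0  s1 
   s1   s0  s2 
 * s2   s0  s2 
(> = start, * = accepting)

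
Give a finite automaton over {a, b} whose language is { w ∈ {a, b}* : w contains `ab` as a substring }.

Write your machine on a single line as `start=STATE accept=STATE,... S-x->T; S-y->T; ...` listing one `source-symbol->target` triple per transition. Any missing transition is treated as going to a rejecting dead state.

start=S0; accept=S2; S0-a->S1; S0-b->S0; S1-a->S1; S1-b->S2; S2-a->S2; S2-b->S2

Track how much of `ab` has been matched so far: state S0 is no progress, S2 is the absorbing accept state reached once `ab` has occurred. Intermediate states record partial matches; on a mismatch, fall back to the longest reusable overlap.
With 3 states:
        a   b  
>  S0   S1  S0 
   S1   S1  S2 
 * S2   S2  S2 
(> = start, * = accepting)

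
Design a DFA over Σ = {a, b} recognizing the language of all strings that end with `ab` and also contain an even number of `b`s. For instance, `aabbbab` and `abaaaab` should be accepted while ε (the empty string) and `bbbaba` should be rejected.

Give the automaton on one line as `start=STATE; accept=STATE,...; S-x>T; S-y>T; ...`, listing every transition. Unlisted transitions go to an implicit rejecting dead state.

start=S0; accept=S3; S0-a>S0; S0-b>S1; S1-a>S2; S1-b>S0; S2-a>S2; S2-b>S3; S3-a>S0; S3-b>S1

Handle the two conditions separately and then intersect. One (3 states) tracks how much of the suffix `ab` has currently been matched; the other (2 states) tracks the count of `b`s modulo 2. Each combined state is a pair, one component from each; accept when both components accept. Equivalent product states are then merged.
4 states suffice.
        a   b  
>  S0   S0  S1 
   S1   S2  S0 
   S2   S2  S3 
 * S3   S0  S1 
(> = start, * = accepting)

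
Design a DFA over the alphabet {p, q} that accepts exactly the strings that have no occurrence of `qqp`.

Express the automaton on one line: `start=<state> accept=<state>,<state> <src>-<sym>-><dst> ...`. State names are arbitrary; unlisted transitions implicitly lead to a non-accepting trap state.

Track partial matches of the forbidden pattern `qqp`. State S3 is a dead state reached once `qqp` has occurred; every other state accepts. S0 means no part of `qqp` is currently matched.
        p   q  
>* S0   S0  S1 
 * S1   S0  S2 
 * S2   S3  S2 
   S3   S3  S3 
(> = start, * = accepting)

start=S0 accept=S0,S1,S2 S0-p->S0 S0-q->S1 S1-p->S0 S1-q->S2 S2-p->S3 S2-q->S2 S3-p->S3 S3-q->S3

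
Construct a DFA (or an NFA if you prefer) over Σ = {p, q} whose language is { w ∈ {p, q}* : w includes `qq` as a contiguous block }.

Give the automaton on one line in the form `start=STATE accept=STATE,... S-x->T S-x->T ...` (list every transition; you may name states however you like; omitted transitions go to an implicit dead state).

start=s0 accept=s2 s0-p->s0 s0-q->s1 s1-p->s0 s1-q->s2 s2-p->s2 s2-q->s2

States s0..s1 record the length of the longest prefix of `qq` that matches the current input suffix. Reaching s2 means `qq` has been seen, and we stay there forever. Accept from s2.
        p   q  
>  s0   s0  s1 
   s1   s0  s2 
 * s2   s2  s2 
(> = start, * = accepting)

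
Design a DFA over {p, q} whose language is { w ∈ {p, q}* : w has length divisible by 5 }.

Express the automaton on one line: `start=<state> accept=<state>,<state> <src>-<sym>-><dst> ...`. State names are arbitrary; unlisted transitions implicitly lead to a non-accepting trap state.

start=S0 accept=S0 S0-p->S1 S0-q->S1 S1-p->S2 S1-q->S2 S2-p->S3 S2-q->S3 S3-p->S4 S3-q->S4 S4-p->S0 S4-q->S0

Only the length mod 5 matters, so use a 5-cycle: from any state, every input symbol moves to the next state, wrapping S4 back to S0. Mark S0 accepting.
        p   q  
>* S0   S1  S1 
   S1   S2  S2 
   S2   S3  S3 
   S3   S4  S4 
   S4   S0  S0 
(> = start, * = accepting)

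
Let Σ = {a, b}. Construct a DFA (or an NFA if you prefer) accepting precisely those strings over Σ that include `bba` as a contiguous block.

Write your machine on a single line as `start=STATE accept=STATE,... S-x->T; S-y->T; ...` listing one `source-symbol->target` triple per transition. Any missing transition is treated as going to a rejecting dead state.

start=q0; accept=q3; q0-a->q0; q0-b->q1; q1-a->q0; q1-b->q2; q2-a->q3; q2-b->q2; q3-a->q3; q3-b->q3

Track how much of `bba` has been matched so far: state q0 is no progress, q3 is the absorbing accept state reached once `bba` has occurred. Intermediate states record partial matches; on a mismatch, fall back to the longest reusable overlap.
        a   b  
>  q0   q0  q1 
   q1   q0  q2 
   q2   q3  q2 
 * q3   q3  q3 
(> = start, * = accepting)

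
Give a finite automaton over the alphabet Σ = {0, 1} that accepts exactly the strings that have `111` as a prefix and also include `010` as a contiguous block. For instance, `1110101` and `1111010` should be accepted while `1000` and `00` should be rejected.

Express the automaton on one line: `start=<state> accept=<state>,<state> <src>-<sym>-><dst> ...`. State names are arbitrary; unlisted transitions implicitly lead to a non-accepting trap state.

Build one automaton per condition and run them in lockstep. One (5 states) tracks whether the input so far still matches the prefix `111`; the other (4 states) tracks whether and how much of `010` has been seen. Each combined state is a pair, one component from each; accept when both components accept. After merging equivalent states the machine shrinks.
An 8-state machine:
        0   1  
>  q0   q1  q2 
   q1   q1  q1 
   q2   q1  q3 
   q3   q1  q4 
   q4   q5  q4 
   q5   q5  q6 
   q6   q7  q4 
 * q7   q7  q7 
(> = start, * = accepting)

start=q0 accept=q7 q0-0->q1 q0-1->q2 q1-0->q1 q1-1->q1 q2-0->q1 q2-1->q3 q3-0->q1 q3-1->q4 q4-0->q5 q4-1->q4 q5-0->q5 q5-1->q6 q6-0->q7 q6-1->q4 q7-0->q7 q7-1->q7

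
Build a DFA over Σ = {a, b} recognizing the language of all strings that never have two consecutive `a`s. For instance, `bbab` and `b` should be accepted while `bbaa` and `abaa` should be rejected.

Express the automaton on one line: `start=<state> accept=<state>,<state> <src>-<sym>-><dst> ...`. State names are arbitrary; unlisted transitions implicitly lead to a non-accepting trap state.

This is the complement of 'contains `aa`'. Use the same substring-matching states — S0 through S2 holding how much of `aa` has just been matched — but flip the accepting set: everything except the trap S2 accepts.
        a   b  
>* S0   S1  S0 
 * S1   S2  S0 
   S2   S2  S2 
(> = start, * = accepting)

start=S0 accept=S0,S1 S0-a->S1 S0-b->S0 S1-a->S2 S1-b->S0 S2-a->S2 S2-b->S2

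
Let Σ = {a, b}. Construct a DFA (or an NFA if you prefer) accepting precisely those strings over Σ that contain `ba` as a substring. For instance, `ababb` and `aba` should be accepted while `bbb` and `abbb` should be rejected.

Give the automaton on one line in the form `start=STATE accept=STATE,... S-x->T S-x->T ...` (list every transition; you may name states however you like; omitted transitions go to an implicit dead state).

start=q0 accept=q2 q0-a->q0 q0-b->q1 q1-a->q2 q1-b->q1 q2-a->q2 q2-b->q2

States q0..q1 record the length of the longest prefix of `ba` that matches the current input suffix. Reaching q2 means `ba` has been seen, and we stay there forever. Accept from q2.
A 3-state machine:
        a   b  
>  q0   q0  q1 
   q1   q2  q1 
 * q2   q2  q2 
(> = start, * = accepting)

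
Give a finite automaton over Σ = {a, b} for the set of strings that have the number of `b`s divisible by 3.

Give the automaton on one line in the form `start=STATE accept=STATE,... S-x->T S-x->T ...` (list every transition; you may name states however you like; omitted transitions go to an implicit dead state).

start=q0 accept=q0 q0-a->q0 q0-b->q1 q1-a->q1 q1-b->q2 q2-a->q2 q2-b->q0

Keep the running count of `b`s modulo 3: each `b` advances along the cycle q0 → q1 → q2 → q0 while other symbols loop. Accept at q0.
3 states suffice.
        a   b  
>* q0   q0  q1 
   q1   q1  q2 
   q2   q2  q0 
(> = start, * = accepting)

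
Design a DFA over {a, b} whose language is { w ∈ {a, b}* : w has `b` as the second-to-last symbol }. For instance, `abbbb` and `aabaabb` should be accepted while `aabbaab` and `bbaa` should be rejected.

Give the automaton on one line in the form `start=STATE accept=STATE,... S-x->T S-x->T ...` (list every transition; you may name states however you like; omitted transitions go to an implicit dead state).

start=q0 accept=q5,q6 q0-a->q1 q0-b->q2 q1-a->q3 q1-b->q4 q2-a->q5 q2-b->q6 q3-a->q3 q3-b->q4 q4-a->q5 q4-b->q6 q5-a->q3 q5-b->q4 q6-a->q5 q6-b->q6

Because acceptance depends on a position counted from the end, the machine has to buffer the most recent 2 symbols. Make each state the string of the last up-to-2 symbols read; on input `x` shift the window left and append `x`. Accept when the buffered window has length 2 and begins with `b`.
7 states suffice.
        a   b  
>  q0   q1  q2 
   q1   q3  q4 
   q2   q5  q6 
   q3   q3  q4 
   q4   q5  q6 
 * q5   q3  q4 
 * q6   q5  q6 
(> = start, * = accepting)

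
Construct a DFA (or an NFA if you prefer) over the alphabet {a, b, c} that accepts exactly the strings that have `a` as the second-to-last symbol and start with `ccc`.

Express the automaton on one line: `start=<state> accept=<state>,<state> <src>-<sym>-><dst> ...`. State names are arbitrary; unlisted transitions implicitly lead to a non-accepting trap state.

start=s0 accept=s6,s7 s0-a->s1 s0-b->s1 s0-c->s2 s1-a->s1 s1-b->s1 s1-c->s1 s2-a->s1 s2-b->s1 s2-c->s3 s3-a->s1 s3-b->s1 s3-c->s4 s4-a->s5 s4-b->s4 s4-c->s4 s5-a->s6 s5-b->s7 s5-c->s7 s6-a->s6 s6-b->s7 s6-c->s7 s7-a->s5 s7-b->s4 s7-c->s4

Handle the two conditions separately and then intersect. One (13 states) tracks the last 2 symbols read; the other (5 states) tracks whether the input so far still matches the prefix `ccc`. Each combined state is a pair, one component from each; accept when both components accept. Equivalent product states are then merged.
An 8-state machine:
        a   b   c  
>  s0   s1  s1  s2 
   s1   s1  s1  s1 
   s2   s1  s1  s3 
   s3   s1  s1  s4 
   s4   s5  s4  s4 
   s5   s6  s7  s7 
 * s6   s6  s7  s7 
 * s7   s5  s4  s4 
(> = start, * = accepting)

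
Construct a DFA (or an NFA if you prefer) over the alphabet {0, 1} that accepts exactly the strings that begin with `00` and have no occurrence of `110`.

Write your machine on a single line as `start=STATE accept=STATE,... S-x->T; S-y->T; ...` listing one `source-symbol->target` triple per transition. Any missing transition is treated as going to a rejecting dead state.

start=q0; accept=q3,q4,q5; q0-0->q1; q0-1->q2; q1-0->q3; q1-1->q2; q2-0->q2; q2-1->q2; q3-0->q3; q3-1->q4; q4-0->q3; q4-1->q5; q5-0->q2; q5-1->q5

Handle the two conditions separately and then intersect. One (4 states) tracks whether the input so far still matches the prefix `00`; the other (4 states) tracks partial matches of the forbidden pattern `110`. Each combined state is a pair, one component from each; accept when both components accept. After merging equivalent states the machine shrinks.
        0   1  
>  q0   q1  q2 
   q1   q3  q2 
   q2   q2  q2 
 * q3   q3  q4 
 * q4   q3  q5 
 * q5   q2  q5 
(> = start, * = accepting)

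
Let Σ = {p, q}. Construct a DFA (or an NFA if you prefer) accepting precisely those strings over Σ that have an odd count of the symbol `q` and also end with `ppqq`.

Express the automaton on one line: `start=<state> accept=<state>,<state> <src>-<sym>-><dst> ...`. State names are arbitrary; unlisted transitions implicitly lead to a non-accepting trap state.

start=S0 accept=S9 S0-p->S1 S0-q->S2 S1-p->S3 S1-q->S2 S2-p->S4 S2-q->S0 S3-p->S3 S3-q->S5 S4-p->S6 S4-q->S0 S5-p->S4 S5-q->S7 S6-p->S6 S6-q->S8 S7-p->S1 S7-q->S2 S8-p->S1 S8-q->S9 S9-p->S4 S9-q->S0

Run two small machines in parallel and take their product. One (2 states) tracks the count of `q`s modulo 2; the other (5 states) tracks how much of the suffix `ppqq` has currently been matched. Each combined state is a pair, one component from each; accept when both components accept.
        p   q  
>  S0   S1  S2 
   S1   S3  S2 
   S2   S4  S0 
   S3   S3  S5 
   S4   S6  S0 
   S5   S4  S7 
   S6   S6  S8 
   S7   S1  S2 
   S8   S1  S9 
 * S9   S4  S0 
(> = start, * = accepting)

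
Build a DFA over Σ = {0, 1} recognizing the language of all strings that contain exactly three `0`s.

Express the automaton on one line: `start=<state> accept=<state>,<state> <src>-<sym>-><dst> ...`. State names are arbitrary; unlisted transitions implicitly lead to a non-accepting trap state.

Only the number of `0`s matters, and only up to 4. Make a chain A → B → C → D → E advanced by each `0` (with E absorbing); every other symbol self-loops. The accepting set is {D}.
A 5-state machine:
       0  1 
>  A   B  A 
   B   C  B 
   C   D  C 
 * D   E  D 
   E   E  E 
(> = start, * = accepting)

start=A accept=D A-0->B A-1->A B-0->C B-1->B C-0->D C-1->C D-0->E D-1->D E-0->E E-1->E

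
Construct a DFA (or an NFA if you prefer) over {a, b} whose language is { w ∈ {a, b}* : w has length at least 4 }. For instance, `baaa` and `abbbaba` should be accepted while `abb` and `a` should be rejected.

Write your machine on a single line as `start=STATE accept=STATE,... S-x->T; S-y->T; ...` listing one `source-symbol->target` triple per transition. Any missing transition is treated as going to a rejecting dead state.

start=q0; accept=q4,q5; q0-a->q1; q0-b->q1; q1-a->q2; q1-b->q2; q2-a->q3; q2-b->q3; q3-a->q4; q3-b->q4; q4-a->q5; q4-b->q5; q5-a->q5; q5-b->q5

We only need to distinguish lengths 0, 1, …, 4, and '>4'. Chain q0 → q1 → q2 → q3 → q4 → q5 on every symbol, with q5 looping. Accepting states: {q4, q5}.
With 6 states:
        a   b  
>  q0   q1  q1 
   q1   q2  q2 
   q2   q3  q3 
   q3   q4  q4 
 * q4   q5  q5 
 * q5   q5  q5 
(> = start, * = accepting)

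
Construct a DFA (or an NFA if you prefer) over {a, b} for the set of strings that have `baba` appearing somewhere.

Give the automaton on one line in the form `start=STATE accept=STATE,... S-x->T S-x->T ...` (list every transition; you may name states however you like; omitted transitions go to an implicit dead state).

start=s0 accept=s4 s0-a->s0 s0-b->s1 s1-a->s2 s1-b->s1 s2-a->s0 s2-b->s3 s3-a->s4 s3-b->s1 s4-a->s4 s4-b->s4

Track how much of `baba` has been matched so far: state s0 is no progress, s4 is the absorbing accept state reached once `baba` has occurred. Intermediate states record partial matches; on a mismatch, fall back to the longest reusable overlap.
A 5-state machine:
        a   b  
>  s0   s0  s1 
   s1   s2  s1 
   s2   s0  s3 
   s3   s4  s1 
 * s4   s4  s4 
(> = start, * = accepting)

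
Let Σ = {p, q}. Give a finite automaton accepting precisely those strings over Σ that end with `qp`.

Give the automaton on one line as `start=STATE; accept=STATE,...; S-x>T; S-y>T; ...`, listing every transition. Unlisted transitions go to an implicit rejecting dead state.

start=s0; accept=s2; s0-p>s0; s0-q>s1; s1-p>s2; s1-q>s1; s2-p>s0; s2-q>s1

Let each state record the length of the longest suffix of the input read so far that is also a prefix of `qp`. s1 means the last symbol is `q`; s2 means the last 2 symbols are `qp`. Accept only at s2, where the string currently ends in `qp`.
With 3 states:
        p   q  
>  s0   s0  s1 
   s1   s2  s1 
 * s2   s0  s1 
(> = start, * = accepting)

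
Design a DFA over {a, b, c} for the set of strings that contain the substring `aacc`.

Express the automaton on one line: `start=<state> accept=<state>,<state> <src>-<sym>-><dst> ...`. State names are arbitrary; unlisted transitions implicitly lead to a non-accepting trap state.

States s0..s3 record the length of the longest prefix of `aacc` that matches the current input suffix. Reaching s4 means `aacc` has been seen, and we stay there forever. Accept from s4.
A 5-state machine:
        a   b   c  
>  s0   s1  s0  s0 
   s1   s2  s0  s0 
   s2   s2  s0  s3 
   s3   s1  s0  s4 
 * s4   s4  s4  s4 
(> = start, * = accepting)

start=s0 accept=s4 s0-a->s1 s0-b->s0 s0-c->s0 s1-a->s2 s1-b->s0 s1-c->s0 s2-a->s2 s2-b->s0 s2-c->s3 s3-a->s1 s3-b->s0 s3-c->s4 s4-a->s4 s4-b->s4 s4-c->s4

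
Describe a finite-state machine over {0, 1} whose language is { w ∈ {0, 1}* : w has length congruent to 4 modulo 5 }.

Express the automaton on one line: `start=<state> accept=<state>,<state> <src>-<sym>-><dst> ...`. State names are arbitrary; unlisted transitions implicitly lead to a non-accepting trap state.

start=s0 accept=s4 s0-0->s1 s0-1->s1 s1-0->s2 s1-1->s2 s2-0->s3 s2-1->s3 s3-0->s4 s3-1->s4 s4-0->s0 s4-1->s0

Only the length mod 5 matters, so use a 5-cycle: from any state, every input symbol moves to the next state, wrapping s4 back to s0. Mark s4 accepting.
With 5 states:
        0   1  
>  s0   s1  s1 
   s1   s2  s2 
   s2   s3  s3 
   s3   s4  s4 
 * s4   s0  s0 
(> = start, * = accepting)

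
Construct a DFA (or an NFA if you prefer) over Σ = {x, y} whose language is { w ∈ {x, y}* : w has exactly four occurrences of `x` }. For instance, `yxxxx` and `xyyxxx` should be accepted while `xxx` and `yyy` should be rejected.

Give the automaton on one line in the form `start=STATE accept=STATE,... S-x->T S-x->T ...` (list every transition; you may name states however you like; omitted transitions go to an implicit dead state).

Count `x`s, saturating at 5: states A through E mean 0 through 4 `x`s seen; F means more than 4. Each `x` increments (capped at F); other symbols loop. Accept from {E}.
       x  y 
>  A   B  A 
   B   C  B 
   C   D  C 
   D   E  D 
 * E   F  E 
   F   F  F 
(> = start, * = accepting)

start=A accept=E A-x->B A-y->A B-x->C B-y->B C-x->D C-y->C D-x->E D-y->D E-x->F E-y->E F-x->F F-y->F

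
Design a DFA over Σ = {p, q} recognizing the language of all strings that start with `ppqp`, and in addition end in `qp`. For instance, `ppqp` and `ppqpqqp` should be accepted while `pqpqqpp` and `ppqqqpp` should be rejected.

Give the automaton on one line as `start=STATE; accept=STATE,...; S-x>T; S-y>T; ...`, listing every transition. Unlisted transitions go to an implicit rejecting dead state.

Build one automaton per condition and run them in lockstep. One (6 states) tracks whether the input so far still matches the prefix `ppqp`; the other (3 states) tracks how much of the suffix `qp` has currently been matched. Each combined state is a pair, one component from each; accept when both components accept. After merging equivalent states the machine shrinks.
8 states suffice.
        p   q  
>  S0   S1  S2 
   S1   S3  S2 
   S2   S2  S2 
   S3   S2  S4 
   S4   S5  S2 
 * S5   S6  S7 
   S6   S6  S7 
   S7   S5  S7 
(> = start, * = accepting)

start=S0; accept=S5; S0-p>S1; S0-q>S2; S1-p>S3; S1-q>S2; S2-p>S2; S2-q>S2; S3-p>S2; S3-q>S4; S4-p>S5; S4-q>S2; S5-p>S6; S5-q>S7; S6-p>S6; S6-q>S7; S7-p>S5; S7-q>S7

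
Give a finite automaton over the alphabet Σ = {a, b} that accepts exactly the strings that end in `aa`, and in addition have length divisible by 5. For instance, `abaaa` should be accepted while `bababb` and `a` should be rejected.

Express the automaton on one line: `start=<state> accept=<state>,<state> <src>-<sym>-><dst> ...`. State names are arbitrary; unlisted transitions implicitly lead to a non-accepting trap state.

start=S0 accept=S12 S0-a->S1 S0-b->S2 S1-a->S3 S1-b->S4 S2-a->S5 S2-b->S4 S3-a->S6 S3-b->S7 S4-a->S8 S4-b->S7 S5-a->S6 S5-b->S7 S6-a->S9 S6-b->S10 S7-a->S11 S7-b->S10 S8-a->S9 S8-b->S10 S9-a->S12 S9-b->S0 S10-a->S13 S10-b->S0 S11-a->S12 S11-b->S0 S12-a->S14 S12-b->S2 S13-a->S14 S13-b->S2 S14-a->S3 S14-b->S4

Handle the two conditions separately and then intersect. One (3 states) tracks how much of the suffix `aa` has currently been matched; the other (5 states) tracks the input length modulo 5. Each combined state is a pair, one component from each; accept when both components accept.
15 states suffice.
          a    b  
>  S0     S1   S2 
   S1     S3   S4 
   S2     S5   S4 
   S3     S6   S7 
   S4     S8   S7 
   S5     S6   S7 
   S6     S9  S10 
   S7    S11  S10 
   S8     S9  S10 
   S9    S12   S0 
   S10   S13   S0 
   S11   S12   S0 
 * S12   S14   S2 
   S13   S14   S2 
   S14    S3   S4 
(> = start, * = accepting)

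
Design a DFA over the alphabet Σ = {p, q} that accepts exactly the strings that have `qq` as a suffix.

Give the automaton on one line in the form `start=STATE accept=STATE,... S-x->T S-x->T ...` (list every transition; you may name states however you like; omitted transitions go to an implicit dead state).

Let each state record the length of the longest suffix of the input read so far that is also a prefix of `qq`. B means the last symbol is `q`; C means the last 2 symbols are `qq`. Accept only at C, where the string currently ends in `qq`.
With 3 states:
       p  q 
>  A   A  B 
   B   A  C 
 * C   A  C 
(> = start, * = accepting)

start=A accept=C A-p->A A-q->B B-p->A B-q->C C-p->A C-q->C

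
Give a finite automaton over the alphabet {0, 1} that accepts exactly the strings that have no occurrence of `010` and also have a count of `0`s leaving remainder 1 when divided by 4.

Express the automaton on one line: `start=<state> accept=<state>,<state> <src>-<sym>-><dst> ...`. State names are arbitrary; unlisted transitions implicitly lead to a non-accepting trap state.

start=A accept=B,D,H A-0->B A-1->A B-0->C B-1->D C-0->E C-1->F D-0->G D-1->H E-0->I E-1->J F-0->K F-1->L G-0->K G-1->G H-0->C H-1->H I-0->B I-1->M J-0->N J-1->O K-0->N K-1->K L-0->E L-1->L M-0->P M-1->A N-0->P N-1->N O-0->I O-1->O P-0->G P-1->P

Build one automaton per condition and run them in lockstep. The first has 4 states tracking partial matches of the forbidden pattern `010`; the second has 4 states tracking the count of `0`s modulo 4. A product state is a pair (one from each), accepting exactly when both do.
With 16 states:
       0  1 
>  A   B  A 
 * B   C  D 
   C   E  F 
 * D   G  H 
   E   I  J 
   F   K  L 
   G   K  G 
 * H   C  H 
   I   B  M 
   J   N  O 
   K   N  K 
   L   E  L 
   M   P  A 
   N   P  N 
   O   I  O 
   P   G  P 
(> = start, * = accepting)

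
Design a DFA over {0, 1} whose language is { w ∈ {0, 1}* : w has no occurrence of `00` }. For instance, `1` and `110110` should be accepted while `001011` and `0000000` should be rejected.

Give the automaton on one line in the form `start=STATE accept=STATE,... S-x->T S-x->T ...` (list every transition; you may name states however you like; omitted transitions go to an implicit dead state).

start=s0 accept=s0,s1 s0-0->s1 s0-1->s0 s1-0->s2 s1-1->s0 s2-0->s2 s2-1->s2

Track partial matches of the forbidden pattern `00`. State s2 is a dead state reached once `00` has occurred; every other state accepts. s0 means no part of `00` is currently matched.
3 states suffice.
        0   1  
>* s0   s1  s0 
 * s1   s2  s0 
   s2   s2  s2 
(> = start, * = accepting)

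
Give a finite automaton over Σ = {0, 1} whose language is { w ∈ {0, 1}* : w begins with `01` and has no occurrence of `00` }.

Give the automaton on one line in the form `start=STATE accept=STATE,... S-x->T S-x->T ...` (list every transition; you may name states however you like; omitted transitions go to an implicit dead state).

Handle the two conditions separately and then intersect. The first has 4 states tracking whether the input so far still matches the prefix `01`; the second has 3 states tracking partial matches of the forbidden pattern `00`. A product state is a pair (one from each), accepting exactly when both do.
        0   1  
>  S0   S1  S2 
   S1   S3  S4 
   S2   S5  S2 
   S3   S3  S3 
 * S4   S6  S4 
   S5   S3  S2 
 * S6   S7  S4 
   S7   S7  S7 
(> = start, * = accepting)

start=S0 accept=S4,S6 S0-0->S1 S0-1->S2 S1-0->S3 S1-1->S4 S2-0->S5 S2-1->S2 S3-0->S3 S3-1->S3 S4-0->S6 S4-1->S4 S5-0->S3 S5-1->S2 S6-0->S7 S6-1->S4 S7-0->S7 S7-1->S7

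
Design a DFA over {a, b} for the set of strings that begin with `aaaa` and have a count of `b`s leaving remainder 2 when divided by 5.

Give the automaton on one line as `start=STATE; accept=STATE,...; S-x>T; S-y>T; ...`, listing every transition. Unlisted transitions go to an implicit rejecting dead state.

Handle the two conditions separately and then intersect. The first has 6 states tracking whether the input so far still matches the prefix `aaaa`; the second has 5 states tracking the count of `b`s modulo 5. A product state is a pair (one from each), accepting exactly when both do. After merging equivalent states the machine shrinks.
10 states suffice.
        a   b  
>  q0   q1  q2 
   q1   q3  q2 
   q2   q2  q2 
   q3   q4  q2 
   q4   q5  q2 
   q5   q5  q6 
   q6   q6  q7 
 * q7   q7  q8 
   q8   q8  q9 
   q9   q9  q5 
(> = start, * = accepting)

start=q0; accept=q7; q0-a>q1; q0-b>q2; q1-a>q3; q1-b>q2; q2-a>q2; q2-b>q2; q3-a>q4; q3-b>q2; q4-a>q5; q4-b>q2; q5-a>q5; q5-b>q6; q6-a>q6; q6-b>q7; q7-a>q7; q7-b>q8; q8-a>q8; q8-b>q9; q9-a>q9; q9-b>q5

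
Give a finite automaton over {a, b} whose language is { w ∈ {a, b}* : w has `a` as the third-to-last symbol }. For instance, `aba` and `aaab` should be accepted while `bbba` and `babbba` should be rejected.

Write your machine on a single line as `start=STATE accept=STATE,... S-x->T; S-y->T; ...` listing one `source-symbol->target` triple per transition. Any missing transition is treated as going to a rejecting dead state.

start=q0; accept=q7,q8,q9,q10; q0-a->q1; q0-b->q2; q1-a->q3; q1-b->q4; q2-a->q5; q2-b->q6; q3-a->q7; q3-b->q8; q4-a->q9; q4-b->q10; q5-a->q11; q5-b->q12; q6-a->q13; q6-b->q14; q7-a->q7; q7-b->q8; q8-a->q9; q8-b->q10; q9-a->q11; q9-b->q12; q10-a->q13; q10-b->q14; q11-a->q7; q11-b->q8; q12-a->q9; q12-b->q10; q13-a->q11; q13-b->q12; q14-a->q13; q14-b->q14

A DFA must remember the last 3 symbols (since which symbol is third-to-last isn't known until the input ends). Use one state per possible window of the last ≤3 symbols; accept from those whose window starts with `a`.
With 15 states:
          a    b  
>  q0     q1   q2 
   q1     q3   q4 
   q2     q5   q6 
   q3     q7   q8 
   q4     q9  q10 
   q5    q11  q12 
   q6    q13  q14 
 * q7     q7   q8 
 * q8     q9  q10 
 * q9    q11  q12 
 * q10   q13  q14 
   q11    q7   q8 
   q12    q9  q10 
   q13   q11  q12 
   q14   q13  q14 
(> = start, * = accepting)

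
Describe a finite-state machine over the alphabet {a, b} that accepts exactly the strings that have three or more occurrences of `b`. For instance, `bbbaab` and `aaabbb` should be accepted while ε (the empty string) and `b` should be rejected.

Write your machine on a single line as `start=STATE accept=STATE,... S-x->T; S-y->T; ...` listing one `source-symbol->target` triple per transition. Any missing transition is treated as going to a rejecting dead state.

start=q0; accept=q3,q4; q0-a->q0; q0-b->q1; q1-a->q1; q1-b->q2; q2-a->q2; q2-b->q3; q3-a->q3; q3-b->q4; q4-a->q4; q4-b->q4

Only the number of `b`s matters, and only up to 4. Make a chain q0 → q1 → q2 → q3 → q4 advanced by each `b` (with q4 absorbing); every other symbol self-loops. The accepting set is {q3, q4}.
A 5-state machine:
        a   b  
>  q0   q0  q1 
   q1   q1  q2 
   q2   q2  q3 
 * q3   q3  q4 
 * q4   q4  q4 
(> = start, * = accepting)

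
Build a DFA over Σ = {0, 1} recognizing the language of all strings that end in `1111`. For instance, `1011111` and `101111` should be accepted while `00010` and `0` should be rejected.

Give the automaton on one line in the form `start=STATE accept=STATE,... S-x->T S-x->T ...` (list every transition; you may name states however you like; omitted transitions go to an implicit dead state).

start=q0 accept=q4 q0-0->q0 q0-1->q1 q1-0->q0 q1-1->q2 q2-0->q0 q2-1->q3 q3-0->q0 q3-1->q4 q4-0->q0 q4-1->q4

Let each state record the length of the longest suffix of the input read so far that is also a prefix of `1111`. q1 means the last symbol is `1`; q2 means the last 2 symbols are `11`; q3 means the last 3 symbols are `111`; q4 means the last 4 symbols are `1111`. Accept only at q4, where the string currently ends in `1111`.
        0   1  
>  q0   q0  q1 
   q1   q0  q2 
   q2   q0  q3 
   q3   q0  q4 
 * q4   q0  q4 
(> = start, * = accepting)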